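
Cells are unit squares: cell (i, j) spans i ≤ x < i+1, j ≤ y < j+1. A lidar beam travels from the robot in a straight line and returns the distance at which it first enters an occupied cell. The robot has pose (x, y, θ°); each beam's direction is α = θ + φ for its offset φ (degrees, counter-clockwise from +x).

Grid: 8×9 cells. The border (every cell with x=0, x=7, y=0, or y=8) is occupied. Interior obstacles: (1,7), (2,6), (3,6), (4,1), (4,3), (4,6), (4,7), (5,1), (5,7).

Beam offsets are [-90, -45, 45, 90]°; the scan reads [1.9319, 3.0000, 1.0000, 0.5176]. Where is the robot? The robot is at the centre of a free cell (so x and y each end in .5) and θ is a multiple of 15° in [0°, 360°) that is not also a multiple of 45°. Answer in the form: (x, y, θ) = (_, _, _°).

(x, y, θ) = (1.5, 1.5, 75°)

Candidates: 33 free-cell centres × 16 headings = 528 poses. Raycast each; keep the one whose scan matches to 4 dp.
  (6.5, 5.5, 345°): beam 1 = 3.6235 ≠ 1.9319 ✗
  (6.5, 1.5, 285°): beam 1 = 0.5176 ≠ 1.9319 ✗
  (1.5, 5.5, 240°): beam 1 = 0.5774 ≠ 1.9319 ✗
  …
  (1.5, 1.5, 75°): r_1=1.9319, r_2=3.0000, r_3=1.0000, r_4=0.5176 — all match ✓
No second candidate reproduces the full scan.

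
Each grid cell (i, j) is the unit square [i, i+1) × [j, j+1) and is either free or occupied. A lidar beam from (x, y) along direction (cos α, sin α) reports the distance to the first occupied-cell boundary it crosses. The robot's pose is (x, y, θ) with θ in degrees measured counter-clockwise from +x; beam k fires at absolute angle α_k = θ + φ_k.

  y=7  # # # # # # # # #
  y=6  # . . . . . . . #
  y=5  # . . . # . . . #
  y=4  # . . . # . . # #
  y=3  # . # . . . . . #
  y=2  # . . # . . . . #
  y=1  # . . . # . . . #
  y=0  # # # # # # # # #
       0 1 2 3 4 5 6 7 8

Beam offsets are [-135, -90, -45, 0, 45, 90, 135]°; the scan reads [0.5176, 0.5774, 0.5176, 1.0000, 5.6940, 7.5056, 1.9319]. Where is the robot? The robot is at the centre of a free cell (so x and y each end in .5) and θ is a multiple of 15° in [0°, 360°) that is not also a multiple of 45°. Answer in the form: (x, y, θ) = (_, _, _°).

(x, y, θ) = (7.5, 1.5, 60°)

Enumerate (i+0.5, j+0.5, θ) over the 36 free cells and 16 admissible headings. For each, cast all 7 beams and compare to the given ranges.
  (7.5, 6.5, 30°): beam 1 = 1.5529 ≠ 0.5176 ✗
  (3.5, 6.5, 150°): beam 1 = 1.9319 ≠ 0.5176 ✗
  (1.5, 1.5, 285°): beam 1 = 0.5774 ≠ 0.5176 ✗
  (3.5, 3.5, 150°): beam 1 = 3.6235 ≠ 0.5176 ✗
  …
  (7.5, 1.5, 60°): r_1=0.5176, r_2=0.5774, r_3=0.5176, r_4=1.0000, r_5=5.6940, r_6=7.5056, r_7=1.9319 — all match ✓
Unique over the lattice → pose = (7.5, 1.5, 60°).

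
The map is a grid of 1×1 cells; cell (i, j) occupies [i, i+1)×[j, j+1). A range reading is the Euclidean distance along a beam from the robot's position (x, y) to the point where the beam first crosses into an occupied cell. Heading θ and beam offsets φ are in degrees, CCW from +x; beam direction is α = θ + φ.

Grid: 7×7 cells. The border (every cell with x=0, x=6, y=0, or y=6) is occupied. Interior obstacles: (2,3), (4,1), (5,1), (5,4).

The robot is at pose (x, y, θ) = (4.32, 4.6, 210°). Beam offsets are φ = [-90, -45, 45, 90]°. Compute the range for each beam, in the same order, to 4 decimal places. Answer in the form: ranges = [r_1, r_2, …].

beam 1: φ=-90°, α=120°
  d=(-0.5000,0.8660)  start (4,4)  tX=0.6400 tY=0.4619  stride 1/|dx|=2.0000 1/|dy|=1.1547
    cross y-line → (4,5), t=0.4619
    cross x-line → (3,5), t=0.6400
    cross y-line → (3,6), t=1.6166 (wall)
  → r_1 = 1.6166
beam 2: φ=-45°, α=165°
  d=(-0.9659,0.2588)  start (4,4)  tX=0.3313 tY=1.5455  stride 1/|dx|=1.0353 1/|dy|=3.8637
    cross x-line → (3,4), t=0.3313
    cross x-line → (2,4), t=1.3666
    cross y-line → (2,5), t=1.5455
    cross x-line → (1,5), t=2.4018
    cross x-line → (0,5), t=3.4371 (wall)
  → r_2 = 3.4371
beam 3: φ=45°, α=255°
  d=(-0.2588,-0.9659)  start (4,4)  tX=1.2364 tY=0.6212  stride 1/|dx|=3.8637 1/|dy|=1.0353
    cross y-line → (4,3), t=0.6212
    cross x-line → (3,3), t=1.2364
    cross y-line → (3,2), t=1.6564
    cross y-line → (3,1), t=2.6917
    cross y-line → (3,0), t=3.7270 (wall)
  → r_3 = 3.7270
beam 4: φ=90°, α=300°
  d=(0.5000,-0.8660)  start (4,4)  tX=1.3600 tY=0.6928  stride 1/|dx|=2.0000 1/|dy|=1.1547
    cross y-line → (4,3), t=0.6928
    cross x-line → (5,3), t=1.3600
    cross y-line → (5,2), t=1.8475
    cross y-line → (5,1), t=3.0022 (wall)
  → r_4 = 3.0022

ranges = [1.6166, 3.4371, 3.7270, 3.0022]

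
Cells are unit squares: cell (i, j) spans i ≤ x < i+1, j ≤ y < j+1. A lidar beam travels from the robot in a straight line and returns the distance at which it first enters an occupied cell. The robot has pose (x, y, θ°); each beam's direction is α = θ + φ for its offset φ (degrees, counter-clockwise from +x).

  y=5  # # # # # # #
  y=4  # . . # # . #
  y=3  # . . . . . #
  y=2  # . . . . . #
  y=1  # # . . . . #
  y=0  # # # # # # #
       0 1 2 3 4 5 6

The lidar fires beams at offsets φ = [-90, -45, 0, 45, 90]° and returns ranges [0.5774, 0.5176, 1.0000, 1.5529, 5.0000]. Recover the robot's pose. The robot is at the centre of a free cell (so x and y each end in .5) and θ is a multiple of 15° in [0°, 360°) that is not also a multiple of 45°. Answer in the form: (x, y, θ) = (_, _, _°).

(x, y, θ) = (1.5, 3.5, 240°)

The pose lattice has 17·16 = 272 candidates. Test each by forward raycasting.
  (1.5, 4.5, 240°): beam 4 = 3.6235 ≠ 1.5529 ✗
  (2.5, 2.5, 75°): beam 1 = 3.6235 ≠ 0.5774 ✗
  (4.5, 1.5, 255°): beam 1 = 3.6235 ≠ 0.5774 ✗
  …
  (1.5, 3.5, 240°): r_1=0.5774, r_2=0.5176, r_3=1.0000, r_4=1.5529, r_5=5.0000 — all match ✓
Unique over the lattice → pose = (1.5, 3.5, 240°).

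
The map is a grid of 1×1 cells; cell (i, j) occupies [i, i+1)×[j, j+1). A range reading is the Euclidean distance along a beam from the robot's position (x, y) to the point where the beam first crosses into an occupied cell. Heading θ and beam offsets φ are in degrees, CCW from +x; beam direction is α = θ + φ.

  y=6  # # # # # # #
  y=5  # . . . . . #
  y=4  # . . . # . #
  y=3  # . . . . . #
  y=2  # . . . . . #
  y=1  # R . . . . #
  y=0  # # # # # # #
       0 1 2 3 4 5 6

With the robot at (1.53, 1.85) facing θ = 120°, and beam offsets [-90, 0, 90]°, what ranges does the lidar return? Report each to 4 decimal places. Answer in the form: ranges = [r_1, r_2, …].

ranges = [5.1615, 1.0600, 0.6120]

beam 1: φ=-90°, α=30°
  cosα=0.8660 sinα=0.5000 | (1,1) | tMaxX 0.5427 tMaxY 0.3000 | tΔX 1.1547 tΔY 2.0000
    t=0.3000 [y] (1,2)
    t=0.5427 [x] (2,2)
    t=1.6974 [x] (3,2)
    t=2.3000 [y] (3,3)
    t=2.8521 [x] (4,3)
    t=4.0068 [x] (5,3)
    t=4.3000 [y] (5,4)
    t=5.1615 [x] (6,4) — stop
  → r_1 = 5.1615
beam 2: φ=0°, α=120°
  cosα=-0.5000 sinα=0.8660 | (1,1) | tMaxX 1.0600 tMaxY 0.1732 | tΔX 2.0000 tΔY 1.1547
    t=0.1732 [y] (1,2)
    t=1.0600 [x] (0,2) — stop
  → r_2 = 1.0600
beam 3: φ=90°, α=210°
  cosα=-0.8660 sinα=-0.5000 | (1,1) | tMaxX 0.6120 tMaxY 1.7000 | tΔX 1.1547 tΔY 2.0000
    t=0.6120 [x] (0,1) — stop
  → r_3 = 0.6120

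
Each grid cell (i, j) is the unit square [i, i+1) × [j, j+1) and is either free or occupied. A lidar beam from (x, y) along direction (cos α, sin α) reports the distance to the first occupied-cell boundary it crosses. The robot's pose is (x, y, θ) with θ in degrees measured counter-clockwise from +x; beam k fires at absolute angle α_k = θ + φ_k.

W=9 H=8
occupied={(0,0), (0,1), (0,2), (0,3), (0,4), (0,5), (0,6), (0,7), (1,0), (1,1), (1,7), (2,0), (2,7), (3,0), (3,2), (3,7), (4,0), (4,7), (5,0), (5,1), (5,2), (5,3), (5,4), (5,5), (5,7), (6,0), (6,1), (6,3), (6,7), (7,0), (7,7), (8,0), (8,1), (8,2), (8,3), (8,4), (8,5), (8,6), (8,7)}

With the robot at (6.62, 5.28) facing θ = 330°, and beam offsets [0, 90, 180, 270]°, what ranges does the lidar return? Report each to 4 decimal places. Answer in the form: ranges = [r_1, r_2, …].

ranges = [1.5935, 1.9861, 0.7159, 1.2400]

beam 1: φ=0°, α=330°
  direction (0.8660, -0.5000); cell (6,5); t to first gridline: x 0.4388, y 0.5600 (then +1.1547 / +2.0000)
    (7,5) via x @ 0.4388
    (7,4) via y @ 0.5600
    (8,4) via x @ 1.5935  # hit
  → r_1 = 1.5935
beam 2: φ=90°, α=60°
  direction (0.5000, 0.8660); cell (6,5); t to first gridline: x 0.7600, y 0.8314 (then +2.0000 / +1.1547)
    (7,5) via x @ 0.7600
    (7,6) via y @ 0.8314
    (7,7) via y @ 1.9861  # hit
  → r_2 = 1.9861
beam 3: φ=180°, α=150°
  direction (-0.8660, 0.5000); cell (6,5); t to first gridline: x 0.7159, y 1.4400 (then +1.1547 / +2.0000)
    (5,5) via x @ 0.7159  # hit
  → r_3 = 0.7159
beam 4: φ=270°, α=240°
  direction (-0.5000, -0.8660); cell (6,5); t to first gridline: x 1.2400, y 0.3233 (then +2.0000 / +1.1547)
    (6,4) via y @ 0.3233
    (5,4) via x @ 1.2400  # hit
  → r_4 = 1.2400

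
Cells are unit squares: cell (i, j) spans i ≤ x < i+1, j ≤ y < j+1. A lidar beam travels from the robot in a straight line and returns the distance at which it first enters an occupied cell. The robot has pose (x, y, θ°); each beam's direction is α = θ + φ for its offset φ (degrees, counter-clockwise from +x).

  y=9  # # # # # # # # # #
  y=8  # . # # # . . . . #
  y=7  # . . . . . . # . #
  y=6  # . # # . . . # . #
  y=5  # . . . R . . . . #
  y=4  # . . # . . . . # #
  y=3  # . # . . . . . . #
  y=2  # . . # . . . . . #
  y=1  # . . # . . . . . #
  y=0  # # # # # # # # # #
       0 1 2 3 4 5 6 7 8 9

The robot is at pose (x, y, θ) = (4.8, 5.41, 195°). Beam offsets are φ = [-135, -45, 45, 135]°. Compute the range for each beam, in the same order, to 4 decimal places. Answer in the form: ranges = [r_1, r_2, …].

ranges = [4.1454, 1.1800, 1.6000, 4.8497]

beam 1: φ=-135°, α=60°
  cosα=0.5000 sinα=0.8660 | (4,5) | tMaxX 0.4000 tMaxY 0.6813 | tΔX 2.0000 tΔY 1.1547
    t=0.4000 [x] (5,5)
    t=0.6813 [y] (5,6)
    t=1.8360 [y] (5,7)
    t=2.4000 [x] (6,7)
    t=2.9907 [y] (6,8)
    t=4.1454 [y] (6,9) — stop
  → r_1 = 4.1454
beam 2: φ=-45°, α=150°
  cosα=-0.8660 sinα=0.5000 | (4,5) | tMaxX 0.9238 tMaxY 1.1800 | tΔX 1.1547 tΔY 2.0000
    t=0.9238 [x] (3,5)
    t=1.1800 [y] (3,6) — stop
  → r_2 = 1.1800
beam 3: φ=45°, α=240°
  cosα=-0.5000 sinα=-0.8660 | (4,5) | tMaxX 1.6000 tMaxY 0.4734 | tΔX 2.0000 tΔY 1.1547
    t=0.4734 [y] (4,4)
    t=1.6000 [x] (3,4) — stop
  → r_3 = 1.6000
beam 4: φ=135°, α=330°
  cosα=0.8660 sinα=-0.5000 | (4,5) | tMaxX 0.2309 tMaxY 0.8200 | tΔX 1.1547 tΔY 2.0000
    t=0.2309 [x] (5,5)
    t=0.8200 [y] (5,4)
    t=1.3856 [x] (6,4)
    t=2.5403 [x] (7,4)
    t=2.8200 [y] (7,3)
    t=3.6950 [x] (8,3)
    t=4.8200 [y] (8,2)
    t=4.8497 [x] (9,2) — stop
  → r_4 = 4.8497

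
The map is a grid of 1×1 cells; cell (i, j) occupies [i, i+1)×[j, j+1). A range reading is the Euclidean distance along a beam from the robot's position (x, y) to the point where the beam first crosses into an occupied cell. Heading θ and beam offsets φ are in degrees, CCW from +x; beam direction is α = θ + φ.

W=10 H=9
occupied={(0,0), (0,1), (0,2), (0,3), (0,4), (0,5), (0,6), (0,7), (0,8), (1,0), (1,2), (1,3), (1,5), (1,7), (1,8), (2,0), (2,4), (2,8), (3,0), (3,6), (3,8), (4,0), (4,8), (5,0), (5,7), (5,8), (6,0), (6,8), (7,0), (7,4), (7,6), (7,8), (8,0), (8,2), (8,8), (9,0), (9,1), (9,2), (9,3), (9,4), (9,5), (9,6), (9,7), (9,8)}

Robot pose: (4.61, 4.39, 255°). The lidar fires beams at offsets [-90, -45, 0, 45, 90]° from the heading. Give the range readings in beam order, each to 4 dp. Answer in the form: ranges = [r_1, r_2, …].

ranges = [1.6668, 3.0138, 3.5096, 3.9144, 4.5449]

beam 1: φ=-90°, α=165°
  d=(-0.9659,0.2588)  start (4,4)  tX=0.6315 tY=2.3569  stride 1/|dx|=1.0353 1/|dy|=3.8637
    cross x-line → (3,4), t=0.6315
    cross x-line → (2,4), t=1.6668 (wall)
  → r_1 = 1.6668
beam 2: φ=-45°, α=210°
  d=(-0.8660,-0.5000)  start (4,4)  tX=0.7044 tY=0.7800  stride 1/|dx|=1.1547 1/|dy|=2.0000
    cross x-line → (3,4), t=0.7044
    cross y-line → (3,3), t=0.7800
    cross x-line → (2,3), t=1.8591
    cross y-line → (2,2), t=2.7800
    cross x-line → (1,2), t=3.0138 (wall)
  → r_2 = 3.0138
beam 3: φ=0°, α=255°
  d=(-0.2588,-0.9659)  start (4,4)  tX=2.3569 tY=0.4038  stride 1/|dx|=3.8637 1/|dy|=1.0353
    cross y-line → (4,3), t=0.4038
    cross y-line → (4,2), t=1.4390
    cross x-line → (3,2), t=2.3569
    cross y-line → (3,1), t=2.4743
    cross y-line → (3,0), t=3.5096 (wall)
  → r_3 = 3.5096
beam 4: φ=45°, α=300°
  d=(0.5000,-0.8660)  start (4,4)  tX=0.7800 tY=0.4503  stride 1/|dx|=2.0000 1/|dy|=1.1547
    cross y-line → (4,3), t=0.4503
    cross x-line → (5,3), t=0.7800
    cross y-line → (5,2), t=1.6050
    cross y-line → (5,1), t=2.7597
    cross x-line → (6,1), t=2.7800
    cross y-line → (6,0), t=3.9144 (wall)
  → r_4 = 3.9144
beam 5: φ=90°, α=345°
  d=(0.9659,-0.2588)  start (4,4)  tX=0.4038 tY=1.5068  stride 1/|dx|=1.0353 1/|dy|=3.8637
    cross x-line → (5,4), t=0.4038
    cross x-line → (6,4), t=1.4390
    cross y-line → (6,3), t=1.5068
    cross x-line → (7,3), t=2.4743
    cross x-line → (8,3), t=3.5096
    cross x-line → (9,3), t=4.5449 (wall)
  → r_5 = 4.5449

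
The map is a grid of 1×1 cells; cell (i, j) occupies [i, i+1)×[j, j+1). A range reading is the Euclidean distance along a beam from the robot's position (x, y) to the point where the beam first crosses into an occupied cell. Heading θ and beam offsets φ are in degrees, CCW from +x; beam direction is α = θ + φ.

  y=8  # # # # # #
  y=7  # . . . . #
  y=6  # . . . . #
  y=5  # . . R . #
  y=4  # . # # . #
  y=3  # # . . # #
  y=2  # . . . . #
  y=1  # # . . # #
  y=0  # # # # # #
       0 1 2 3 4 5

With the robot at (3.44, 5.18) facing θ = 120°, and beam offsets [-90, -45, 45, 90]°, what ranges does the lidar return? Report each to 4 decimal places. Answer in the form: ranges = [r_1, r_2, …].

ranges = [1.8013, 2.9195, 2.5261, 0.3600]

beam 1: φ=-90°, α=30°
  cosα=0.8660 sinα=0.5000 | (3,5) | tMaxX 0.6466 tMaxY 1.6400 | tΔX 1.1547 tΔY 2.0000
    t=0.6466 [x] (4,5)
    t=1.6400 [y] (4,6)
    t=1.8013 [x] (5,6) — stop
  → r_1 = 1.8013
beam 2: φ=-45°, α=75°
  cosα=0.2588 sinα=0.9659 | (3,5) | tMaxX 2.1637 tMaxY 0.8489 | tΔX 3.8637 tΔY 1.0353
    t=0.8489 [y] (3,6)
    t=1.8842 [y] (3,7)
    t=2.1637 [x] (4,7)
    t=2.9195 [y] (4,8) — stop
  → r_2 = 2.9195
beam 3: φ=45°, α=165°
  cosα=-0.9659 sinα=0.2588 | (3,5) | tMaxX 0.4555 tMaxY 3.1682 | tΔX 1.0353 tΔY 3.8637
    t=0.4555 [x] (2,5)
    t=1.4908 [x] (1,5)
    t=2.5261 [x] (0,5) — stop
  → r_3 = 2.5261
beam 4: φ=90°, α=210°
  cosα=-0.8660 sinα=-0.5000 | (3,5) | tMaxX 0.5081 tMaxY 0.3600 | tΔX 1.1547 tΔY 2.0000
    t=0.3600 [y] (3,4) — stop
  → r_4 = 0.3600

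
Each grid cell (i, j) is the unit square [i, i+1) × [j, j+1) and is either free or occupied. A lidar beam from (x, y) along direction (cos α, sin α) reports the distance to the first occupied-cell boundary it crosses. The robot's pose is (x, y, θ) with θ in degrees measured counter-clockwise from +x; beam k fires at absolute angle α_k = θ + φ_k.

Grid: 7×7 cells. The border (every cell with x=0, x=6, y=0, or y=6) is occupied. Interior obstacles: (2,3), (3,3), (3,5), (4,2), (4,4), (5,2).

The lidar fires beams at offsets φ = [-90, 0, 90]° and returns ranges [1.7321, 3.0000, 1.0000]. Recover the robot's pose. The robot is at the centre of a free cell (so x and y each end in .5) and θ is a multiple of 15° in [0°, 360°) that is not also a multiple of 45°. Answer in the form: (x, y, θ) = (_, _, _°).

The pose lattice has 19·16 = 304 candidates. Test each by forward raycasting.
  (1.5, 3.5, 120°): beam 1 = 0.5774 ≠ 1.7321 ✗
  (2.5, 1.5, 60°): beam 1 = 1.0000 ≠ 1.7321 ✗
  (3.5, 1.5, 330°): beam 1 = 0.5774 ≠ 1.7321 ✗
  …
  (2.5, 1.5, 120°): r_1=1.7321, r_2=3.0000, r_3=1.0000 — all match ✓
Only this pose fits every beam.

(x, y, θ) = (2.5, 1.5, 120°)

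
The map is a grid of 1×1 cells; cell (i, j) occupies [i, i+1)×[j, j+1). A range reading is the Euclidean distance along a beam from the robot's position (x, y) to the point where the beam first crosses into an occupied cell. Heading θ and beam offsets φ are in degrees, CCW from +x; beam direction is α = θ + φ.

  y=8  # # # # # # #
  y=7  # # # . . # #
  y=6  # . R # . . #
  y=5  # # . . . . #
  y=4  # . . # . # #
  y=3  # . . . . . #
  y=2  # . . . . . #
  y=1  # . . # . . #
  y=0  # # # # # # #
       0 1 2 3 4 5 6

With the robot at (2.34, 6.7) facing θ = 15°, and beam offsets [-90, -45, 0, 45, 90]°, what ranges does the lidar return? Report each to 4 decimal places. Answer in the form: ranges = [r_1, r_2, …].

beam 1: φ=-90°, α=285°
  direction (0.2588, -0.9659); cell (2,6); t to first gridline: x 2.5500, y 0.7247 (then +3.8637 / +1.0353)
    (2,5) via y @ 0.7247
    (2,4) via y @ 1.7600
    (3,4) via x @ 2.5500  # hit
  → r_1 = 2.5500
beam 2: φ=-45°, α=330°
  direction (0.8660, -0.5000); cell (2,6); t to first gridline: x 0.7621, y 1.4000 (then +1.1547 / +2.0000)
    (3,6) via x @ 0.7621  # hit
  → r_2 = 0.7621
beam 3: φ=0°, α=15°
  direction (0.9659, 0.2588); cell (2,6); t to first gridline: x 0.6833, y 1.1591 (then +1.0353 / +3.8637)
    (3,6) via x @ 0.6833  # hit
  → r_3 = 0.6833
beam 4: φ=45°, α=60°
  direction (0.5000, 0.8660); cell (2,6); t to first gridline: x 1.3200, y 0.3464 (then +2.0000 / +1.1547)
    (2,7) via y @ 0.3464  # hit
  → r_4 = 0.3464
beam 5: φ=90°, α=105°
  direction (-0.2588, 0.9659); cell (2,6); t to first gridline: x 1.3137, y 0.3106 (then +3.8637 / +1.0353)
    (2,7) via y @ 0.3106  # hit
  → r_5 = 0.3106

ranges = [2.5500, 0.7621, 0.6833, 0.3464, 0.3106]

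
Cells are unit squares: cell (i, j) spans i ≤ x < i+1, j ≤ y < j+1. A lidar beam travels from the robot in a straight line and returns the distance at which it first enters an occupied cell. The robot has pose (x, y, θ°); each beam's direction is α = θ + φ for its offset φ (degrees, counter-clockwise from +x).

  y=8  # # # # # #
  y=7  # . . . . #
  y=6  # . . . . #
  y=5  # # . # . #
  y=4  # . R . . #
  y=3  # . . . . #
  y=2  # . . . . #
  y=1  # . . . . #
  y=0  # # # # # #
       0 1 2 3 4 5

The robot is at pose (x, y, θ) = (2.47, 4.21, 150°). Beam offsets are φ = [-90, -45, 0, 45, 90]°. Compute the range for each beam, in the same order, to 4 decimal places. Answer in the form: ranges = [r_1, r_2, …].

beam 1: φ=-90°, α=60°
  d=(0.5000,0.8660)  start (2,4)  tX=1.0600 tY=0.9122  stride 1/|dx|=2.0000 1/|dy|=1.1547
    cross y-line → (2,5), t=0.9122
    cross x-line → (3,5), t=1.0600 (wall)
  → r_1 = 1.0600
beam 2: φ=-45°, α=105°
  d=(-0.2588,0.9659)  start (2,4)  tX=1.8159 tY=0.8179  stride 1/|dx|=3.8637 1/|dy|=1.0353
    cross y-line → (2,5), t=0.8179
    cross x-line → (1,5), t=1.8159 (wall)
  → r_2 = 1.8159
beam 3: φ=0°, α=150°
  d=(-0.8660,0.5000)  start (2,4)  tX=0.5427 tY=1.5800  stride 1/|dx|=1.1547 1/|dy|=2.0000
    cross x-line → (1,4), t=0.5427
    cross y-line → (1,5), t=1.5800 (wall)
  → r_3 = 1.5800
beam 4: φ=45°, α=195°
  d=(-0.9659,-0.2588)  start (2,4)  tX=0.4866 tY=0.8114  stride 1/|dx|=1.0353 1/|dy|=3.8637
    cross x-line → (1,4), t=0.4866
    cross y-line → (1,3), t=0.8114
    cross x-line → (0,3), t=1.5219 (wall)
  → r_4 = 1.5219
beam 5: φ=90°, α=240°
  d=(-0.5000,-0.8660)  start (2,4)  tX=0.9400 tY=0.2425  stride 1/|dx|=2.0000 1/|dy|=1.1547
    cross y-line → (2,3), t=0.2425
    cross x-line → (1,3), t=0.9400
    cross y-line → (1,2), t=1.3972
    cross y-line → (1,1), t=2.5519
    cross x-line → (0,1), t=2.9400 (wall)
  → r_5 = 2.9400

ranges = [1.0600, 1.8159, 1.5800, 1.5219, 2.9400]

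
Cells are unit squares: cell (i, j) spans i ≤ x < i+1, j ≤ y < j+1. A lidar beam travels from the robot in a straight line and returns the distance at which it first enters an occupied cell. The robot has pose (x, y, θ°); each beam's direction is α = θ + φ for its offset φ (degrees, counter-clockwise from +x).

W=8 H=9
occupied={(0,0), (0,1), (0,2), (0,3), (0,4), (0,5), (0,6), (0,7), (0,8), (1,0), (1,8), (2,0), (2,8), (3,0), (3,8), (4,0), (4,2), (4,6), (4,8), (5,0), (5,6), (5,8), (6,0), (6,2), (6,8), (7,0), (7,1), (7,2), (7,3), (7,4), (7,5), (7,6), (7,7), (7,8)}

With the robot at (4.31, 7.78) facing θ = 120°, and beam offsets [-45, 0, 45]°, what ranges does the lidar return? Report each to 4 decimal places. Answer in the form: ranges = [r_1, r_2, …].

ranges = [0.2278, 0.2540, 0.8500]

beam 1: φ=-45°, α=75°
  dir = (cos 75°, sin 75°) = (0.2588, 0.9659); from cell (4,7)
  next x-line at t=2.6660, next y-line at t=0.2278; Δt_x=3.8637, Δt_y=1.0353
    y: enter (4,8) at t=0.2278 ← occupied
  → r_1 = 0.2278
beam 2: φ=0°, α=120°
  dir = (cos 120°, sin 120°) = (-0.5000, 0.8660); from cell (4,7)
  next x-line at t=0.6200, next y-line at t=0.2540; Δt_x=2.0000, Δt_y=1.1547
    y: enter (4,8) at t=0.2540 ← occupied
  → r_2 = 0.2540
beam 3: φ=45°, α=165°
  dir = (cos 165°, sin 165°) = (-0.9659, 0.2588); from cell (4,7)
  next x-line at t=0.3209, next y-line at t=0.8500; Δt_x=1.0353, Δt_y=3.8637
    x: enter (3,7) at t=0.3209
    y: enter (3,8) at t=0.8500 ← occupied
  → r_3 = 0.8500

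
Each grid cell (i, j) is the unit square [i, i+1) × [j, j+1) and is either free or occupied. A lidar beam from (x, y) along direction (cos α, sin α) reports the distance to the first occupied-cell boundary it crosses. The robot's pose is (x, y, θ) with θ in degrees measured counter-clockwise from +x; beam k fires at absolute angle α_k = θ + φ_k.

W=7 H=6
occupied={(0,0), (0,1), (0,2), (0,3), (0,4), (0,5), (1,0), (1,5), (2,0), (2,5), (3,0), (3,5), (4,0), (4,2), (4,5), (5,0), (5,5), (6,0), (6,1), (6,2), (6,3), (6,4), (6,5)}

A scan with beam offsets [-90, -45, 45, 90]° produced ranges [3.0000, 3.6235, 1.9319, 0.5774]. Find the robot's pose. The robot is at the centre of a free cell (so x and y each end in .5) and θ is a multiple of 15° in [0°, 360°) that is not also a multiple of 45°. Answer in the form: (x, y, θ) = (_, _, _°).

Candidates: 19 free-cell centres × 16 headings = 304 poses. Raycast each; keep the one whose scan matches to 4 dp.
  (2.5, 4.5, 60°): beam 1 = 4.0415 ≠ 3.0000 ✗
  (5.5, 3.5, 30°): beam 1 = 1.0000 ≠ 3.0000 ✗
  (1.5, 2.5, 195°): beam 1 = 1.9319 ≠ 3.0000 ✗
  (3.5, 4.5, 150°): beam 1 = 0.5774 ≠ 3.0000 ✗
  …
  (2.5, 4.5, 330°): r_1=3.0000, r_2=3.6235, r_3=1.9319, r_4=0.5774 — all match ✓
No second candidate reproduces the full scan.

(x, y, θ) = (2.5, 4.5, 330°)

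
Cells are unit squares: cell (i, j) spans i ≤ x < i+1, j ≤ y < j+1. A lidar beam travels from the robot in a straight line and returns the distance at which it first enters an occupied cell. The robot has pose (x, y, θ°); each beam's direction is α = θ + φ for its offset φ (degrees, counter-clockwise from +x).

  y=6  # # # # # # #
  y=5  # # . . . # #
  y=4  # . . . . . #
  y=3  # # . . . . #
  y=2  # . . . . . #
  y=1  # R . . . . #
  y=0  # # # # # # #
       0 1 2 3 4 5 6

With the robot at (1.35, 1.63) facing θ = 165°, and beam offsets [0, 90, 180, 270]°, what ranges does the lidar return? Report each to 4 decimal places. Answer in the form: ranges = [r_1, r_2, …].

beam 1: φ=0°, α=165°
  cosα=-0.9659 sinα=0.2588 | (1,1) | tMaxX 0.3623 tMaxY 1.4296 | tΔX 1.0353 tΔY 3.8637
    t=0.3623 [x] (0,1) — stop
  → r_1 = 0.3623
beam 2: φ=90°, α=255°
  cosα=-0.2588 sinα=-0.9659 | (1,1) | tMaxX 1.3523 tMaxY 0.6522 | tΔX 3.8637 tΔY 1.0353
    t=0.6522 [y] (1,0) — stop
  → r_2 = 0.6522
beam 3: φ=180°, α=345°
  cosα=0.9659 sinα=-0.2588 | (1,1) | tMaxX 0.6729 tMaxY 2.4341 | tΔX 1.0353 tΔY 3.8637
    t=0.6729 [x] (2,1)
    t=1.7082 [x] (3,1)
    t=2.4341 [y] (3,0) — stop
  → r_3 = 2.4341
beam 4: φ=270°, α=75°
  cosα=0.2588 sinα=0.9659 | (1,1) | tMaxX 2.5114 tMaxY 0.3831 | tΔX 3.8637 tΔY 1.0353
    t=0.3831 [y] (1,2)
    t=1.4183 [y] (1,3) — stop
  → r_4 = 1.4183

ranges = [0.3623, 0.6522, 2.4341, 1.4183]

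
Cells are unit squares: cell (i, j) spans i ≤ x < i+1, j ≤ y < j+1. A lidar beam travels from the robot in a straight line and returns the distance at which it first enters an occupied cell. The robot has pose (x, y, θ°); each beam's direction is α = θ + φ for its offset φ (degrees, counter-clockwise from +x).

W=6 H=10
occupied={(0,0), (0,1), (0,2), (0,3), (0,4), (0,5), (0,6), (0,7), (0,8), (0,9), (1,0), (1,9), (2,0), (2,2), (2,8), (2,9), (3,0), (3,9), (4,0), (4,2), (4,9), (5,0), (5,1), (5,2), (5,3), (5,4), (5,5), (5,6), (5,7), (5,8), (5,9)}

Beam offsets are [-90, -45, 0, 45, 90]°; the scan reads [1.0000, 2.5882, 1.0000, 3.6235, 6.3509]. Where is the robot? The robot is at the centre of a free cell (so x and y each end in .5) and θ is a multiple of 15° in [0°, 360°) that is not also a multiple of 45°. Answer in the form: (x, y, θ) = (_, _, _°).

(x, y, θ) = (1.5, 3.5, 330°)

Enumerate (i+0.5, j+0.5, θ) over the 29 free cells and 16 admissible headings. For each, cast all 5 beams and compare to the given ranges.
  (4.5, 8.5, 60°): beam 1 = 0.5774 ≠ 1.0000 ✗
  (2.5, 6.5, 330°): beam 1 = 3.0000 ≠ 1.0000 ✗
  (3.5, 3.5, 345°): beam 1 = 2.5882 ≠ 1.0000 ✗
  …
  (1.5, 3.5, 330°): r_1=1.0000, r_2=2.5882, r_3=1.0000, r_4=3.6235, r_5=6.3509 — all match ✓
No second candidate reproduces the full scan.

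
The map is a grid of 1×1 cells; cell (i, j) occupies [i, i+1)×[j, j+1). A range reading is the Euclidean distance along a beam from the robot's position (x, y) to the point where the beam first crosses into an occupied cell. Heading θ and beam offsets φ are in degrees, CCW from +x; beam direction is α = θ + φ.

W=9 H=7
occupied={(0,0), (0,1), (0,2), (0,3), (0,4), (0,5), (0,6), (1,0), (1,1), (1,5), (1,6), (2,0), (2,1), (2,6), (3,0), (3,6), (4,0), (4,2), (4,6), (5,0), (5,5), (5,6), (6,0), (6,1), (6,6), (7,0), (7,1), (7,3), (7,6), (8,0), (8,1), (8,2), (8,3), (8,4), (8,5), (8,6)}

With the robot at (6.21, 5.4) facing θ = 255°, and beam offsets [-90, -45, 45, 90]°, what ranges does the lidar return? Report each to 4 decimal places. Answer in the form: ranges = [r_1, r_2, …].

beam 1: φ=-90°, α=165°
  direction (-0.9659, 0.2588); cell (6,5); t to first gridline: x 0.2174, y 2.3182 (then +1.0353 / +3.8637)
    (5,5) via x @ 0.2174  # hit
  → r_1 = 0.2174
beam 2: φ=-45°, α=210°
  direction (-0.8660, -0.5000); cell (6,5); t to first gridline: x 0.2425, y 0.8000 (then +1.1547 / +2.0000)
    (5,5) via x @ 0.2425  # hit
  → r_2 = 0.2425
beam 3: φ=45°, α=300°
  direction (0.5000, -0.8660); cell (6,5); t to first gridline: x 1.5800, y 0.4619 (then +2.0000 / +1.1547)
    (6,4) via y @ 0.4619
    (7,4) via x @ 1.5800
    (7,3) via y @ 1.6166  # hit
  → r_3 = 1.6166
beam 4: φ=90°, α=345°
  direction (0.9659, -0.2588); cell (6,5); t to first gridline: x 0.8179, y 1.5455 (then +1.0353 / +3.8637)
    (7,5) via x @ 0.8179
    (7,4) via y @ 1.5455
    (8,4) via x @ 1.8531  # hit
  → r_4 = 1.8531

ranges = [0.2174, 0.2425, 1.6166, 1.8531]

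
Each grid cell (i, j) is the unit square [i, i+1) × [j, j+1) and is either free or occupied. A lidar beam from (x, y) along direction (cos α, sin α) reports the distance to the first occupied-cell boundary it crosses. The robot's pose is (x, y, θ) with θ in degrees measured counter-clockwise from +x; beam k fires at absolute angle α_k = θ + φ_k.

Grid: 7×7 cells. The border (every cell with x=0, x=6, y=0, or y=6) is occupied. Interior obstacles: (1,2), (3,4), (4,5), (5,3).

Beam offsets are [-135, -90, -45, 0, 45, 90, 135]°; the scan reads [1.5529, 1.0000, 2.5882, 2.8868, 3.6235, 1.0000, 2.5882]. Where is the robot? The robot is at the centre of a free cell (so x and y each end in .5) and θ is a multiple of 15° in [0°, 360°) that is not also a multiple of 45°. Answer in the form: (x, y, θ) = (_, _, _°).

(x, y, θ) = (2.5, 3.5, 300°)

Candidates: 21 free-cell centres × 16 headings = 336 poses. Raycast each; keep the one whose scan matches to 4 dp.
  (4.5, 1.5, 165°): beam 1 = 1.7321 ≠ 1.5529 ✗
  (3.5, 2.5, 300°): beam 2 = 2.8868 ≠ 1.0000 ✗
  (4.5, 4.5, 210°): beam 1 = 0.5176 ≠ 1.5529 ✗
  (4.5, 4.5, 345°): beam 1 = 0.5774 ≠ 1.5529 ✗
  (5.5, 1.5, 150°): beam 1 = 0.5176 ≠ 1.5529 ✗
  …
  (2.5, 3.5, 300°): r_1=1.5529, r_2=1.0000, r_3=2.5882, r_4=2.8868, r_5=3.6235, r_6=1.0000, r_7=2.5882 — all match ✓
Unique over the lattice → pose = (2.5, 3.5, 300°).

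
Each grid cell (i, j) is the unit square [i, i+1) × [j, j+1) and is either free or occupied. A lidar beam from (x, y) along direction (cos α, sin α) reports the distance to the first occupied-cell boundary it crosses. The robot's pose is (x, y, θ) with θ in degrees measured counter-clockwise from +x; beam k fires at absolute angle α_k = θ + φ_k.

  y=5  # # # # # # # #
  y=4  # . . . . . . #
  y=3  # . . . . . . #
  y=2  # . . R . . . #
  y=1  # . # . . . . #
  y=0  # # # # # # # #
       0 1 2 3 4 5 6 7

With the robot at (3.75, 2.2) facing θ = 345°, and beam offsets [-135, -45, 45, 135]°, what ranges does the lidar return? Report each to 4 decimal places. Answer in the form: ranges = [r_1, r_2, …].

beam 1: φ=-135°, α=210°
  dir = (cos 210°, sin 210°) = (-0.8660, -0.5000); from cell (3,2)
  next x-line at t=0.8660, next y-line at t=0.4000; Δt_x=1.1547, Δt_y=2.0000
    y: enter (3,1) at t=0.4000
    x: enter (2,1) at t=0.8660 ← occupied
  → r_1 = 0.8660
beam 2: φ=-45°, α=300°
  dir = (cos 300°, sin 300°) = (0.5000, -0.8660); from cell (3,2)
  next x-line at t=0.5000, next y-line at t=0.2309; Δt_x=2.0000, Δt_y=1.1547
    y: enter (3,1) at t=0.2309
    x: enter (4,1) at t=0.5000
    y: enter (4,0) at t=1.3856 ← occupied
  → r_2 = 1.3856
beam 3: φ=45°, α=30°
  dir = (cos 30°, sin 30°) = (0.8660, 0.5000); from cell (3,2)
  next x-line at t=0.2887, next y-line at t=1.6000; Δt_x=1.1547, Δt_y=2.0000
    x: enter (4,2) at t=0.2887
    x: enter (5,2) at t=1.4434
    y: enter (5,3) at t=1.6000
    x: enter (6,3) at t=2.5981
    y: enter (6,4) at t=3.6000
    x: enter (7,4) at t=3.7528 ← occupied
  → r_3 = 3.7528
beam 4: φ=135°, α=120°
  dir = (cos 120°, sin 120°) = (-0.5000, 0.8660); from cell (3,2)
  next x-line at t=1.5000, next y-line at t=0.9238; Δt_x=2.0000, Δt_y=1.1547
    y: enter (3,3) at t=0.9238
    x: enter (2,3) at t=1.5000
    y: enter (2,4) at t=2.0785
    y: enter (2,5) at t=3.2332 ← occupied
  → r_4 = 3.2332

ranges = [0.8660, 1.3856, 3.7528, 3.2332]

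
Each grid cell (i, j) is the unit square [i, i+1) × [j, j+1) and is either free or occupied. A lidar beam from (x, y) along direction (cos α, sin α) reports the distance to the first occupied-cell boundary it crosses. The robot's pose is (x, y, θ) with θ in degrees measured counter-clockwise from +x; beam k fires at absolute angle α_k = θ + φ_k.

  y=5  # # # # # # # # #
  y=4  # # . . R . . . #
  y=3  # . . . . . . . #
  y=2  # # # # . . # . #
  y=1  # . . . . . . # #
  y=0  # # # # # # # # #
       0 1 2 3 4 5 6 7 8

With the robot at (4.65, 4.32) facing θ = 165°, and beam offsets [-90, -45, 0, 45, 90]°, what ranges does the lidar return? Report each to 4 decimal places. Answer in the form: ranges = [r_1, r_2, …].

beam 1: φ=-90°, α=75°
  dir = (cos 75°, sin 75°) = (0.2588, 0.9659); from cell (4,4)
  next x-line at t=1.3523, next y-line at t=0.7040; Δt_x=3.8637, Δt_y=1.0353
    y: enter (4,5) at t=0.7040 ← occupied
  → r_1 = 0.7040
beam 2: φ=-45°, α=120°
  dir = (cos 120°, sin 120°) = (-0.5000, 0.8660); from cell (4,4)
  next x-line at t=1.3000, next y-line at t=0.7852; Δt_x=2.0000, Δt_y=1.1547
    y: enter (4,5) at t=0.7852 ← occupied
  → r_2 = 0.7852
beam 3: φ=0°, α=165°
  dir = (cos 165°, sin 165°) = (-0.9659, 0.2588); from cell (4,4)
  next x-line at t=0.6729, next y-line at t=2.6273; Δt_x=1.0353, Δt_y=3.8637
    x: enter (3,4) at t=0.6729
    x: enter (2,4) at t=1.7082
    y: enter (2,5) at t=2.6273 ← occupied
  → r_3 = 2.6273
beam 4: φ=45°, α=210°
  dir = (cos 210°, sin 210°) = (-0.8660, -0.5000); from cell (4,4)
  next x-line at t=0.7506, next y-line at t=0.6400; Δt_x=1.1547, Δt_y=2.0000
    y: enter (4,3) at t=0.6400
    x: enter (3,3) at t=0.7506
    x: enter (2,3) at t=1.9053
    y: enter (2,2) at t=2.6400 ← occupied
  → r_4 = 2.6400
beam 5: φ=90°, α=255°
  dir = (cos 255°, sin 255°) = (-0.2588, -0.9659); from cell (4,4)
  next x-line at t=2.5114, next y-line at t=0.3313; Δt_x=3.8637, Δt_y=1.0353
    y: enter (4,3) at t=0.3313
    y: enter (4,2) at t=1.3666
    y: enter (4,1) at t=2.4018
    x: enter (3,1) at t=2.5114
    y: enter (3,0) at t=3.4371 ← occupied
  → r_5 = 3.4371

ranges = [0.7040, 0.7852, 2.6273, 2.6400, 3.4371]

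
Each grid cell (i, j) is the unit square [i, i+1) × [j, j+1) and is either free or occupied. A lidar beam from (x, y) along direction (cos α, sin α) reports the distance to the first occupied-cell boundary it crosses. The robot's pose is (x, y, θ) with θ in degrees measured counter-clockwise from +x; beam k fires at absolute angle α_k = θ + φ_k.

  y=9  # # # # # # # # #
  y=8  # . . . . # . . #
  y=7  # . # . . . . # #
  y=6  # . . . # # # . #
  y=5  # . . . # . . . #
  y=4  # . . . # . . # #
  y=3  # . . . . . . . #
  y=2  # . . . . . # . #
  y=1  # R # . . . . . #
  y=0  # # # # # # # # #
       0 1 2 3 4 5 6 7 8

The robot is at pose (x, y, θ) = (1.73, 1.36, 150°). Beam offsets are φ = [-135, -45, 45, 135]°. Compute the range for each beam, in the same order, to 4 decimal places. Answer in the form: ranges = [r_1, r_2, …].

ranges = [0.2795, 2.8205, 0.7558, 0.3727]

beam 1: φ=-135°, α=15°
  cosα=0.9659 sinα=0.2588 | (1,1) | tMaxX 0.2795 tMaxY 2.4728 | tΔX 1.0353 tΔY 3.8637
    t=0.2795 [x] (2,1) — stop
  → r_1 = 0.2795
beam 2: φ=-45°, α=105°
  cosα=-0.2588 sinα=0.9659 | (1,1) | tMaxX 2.8205 tMaxY 0.6626 | tΔX 3.8637 tΔY 1.0353
    t=0.6626 [y] (1,2)
    t=1.6979 [y] (1,3)
    t=2.7331 [y] (1,4)
    t=2.8205 [x] (0,4) — stop
  → r_2 = 2.8205
beam 3: φ=45°, α=195°
  cosα=-0.9659 sinα=-0.2588 | (1,1) | tMaxX 0.7558 tMaxY 1.3909 | tΔX 1.0353 tΔY 3.8637
    t=0.7558 [x] (0,1) — stop
  → r_3 = 0.7558
beam 4: φ=135°, α=285°
  cosα=0.2588 sinα=-0.9659 | (1,1) | tMaxX 1.0432 tMaxY 0.3727 | tΔX 3.8637 tΔY 1.0353
    t=0.3727 [y] (1,0) — stop
  → r_4 = 0.3727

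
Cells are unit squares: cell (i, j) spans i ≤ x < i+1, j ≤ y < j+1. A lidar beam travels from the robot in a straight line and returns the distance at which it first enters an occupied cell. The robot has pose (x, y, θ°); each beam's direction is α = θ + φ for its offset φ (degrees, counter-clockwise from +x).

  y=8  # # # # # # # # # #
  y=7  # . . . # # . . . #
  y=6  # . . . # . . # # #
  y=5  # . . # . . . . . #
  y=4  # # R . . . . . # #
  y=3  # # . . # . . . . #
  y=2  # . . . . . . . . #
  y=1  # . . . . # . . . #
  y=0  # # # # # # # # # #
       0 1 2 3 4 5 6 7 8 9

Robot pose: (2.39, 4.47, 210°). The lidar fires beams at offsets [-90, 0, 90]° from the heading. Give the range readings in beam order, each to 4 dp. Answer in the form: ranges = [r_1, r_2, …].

beam 1: φ=-90°, α=120°
  d=(-0.5000,0.8660)  start (2,4)  tX=0.7800 tY=0.6120  stride 1/|dx|=2.0000 1/|dy|=1.1547
    cross y-line → (2,5), t=0.6120
    cross x-line → (1,5), t=0.7800
    cross y-line → (1,6), t=1.7667
    cross x-line → (0,6), t=2.7800 (wall)
  → r_1 = 2.7800
beam 2: φ=0°, α=210°
  d=(-0.8660,-0.5000)  start (2,4)  tX=0.4503 tY=0.9400  stride 1/|dx|=1.1547 1/|dy|=2.0000
    cross x-line → (1,4), t=0.4503 (wall)
  → r_2 = 0.4503
beam 3: φ=90°, α=300°
  d=(0.5000,-0.8660)  start (2,4)  tX=1.2200 tY=0.5427  stride 1/|dx|=2.0000 1/|dy|=1.1547
    cross y-line → (2,3), t=0.5427
    cross x-line → (3,3), t=1.2200
    cross y-line → (3,2), t=1.6974
    cross y-line → (3,1), t=2.8521
    cross x-line → (4,1), t=3.2200
    cross y-line → (4,0), t=4.0068 (wall)
  → r_3 = 4.0068

ranges = [2.7800, 0.4503, 4.0068]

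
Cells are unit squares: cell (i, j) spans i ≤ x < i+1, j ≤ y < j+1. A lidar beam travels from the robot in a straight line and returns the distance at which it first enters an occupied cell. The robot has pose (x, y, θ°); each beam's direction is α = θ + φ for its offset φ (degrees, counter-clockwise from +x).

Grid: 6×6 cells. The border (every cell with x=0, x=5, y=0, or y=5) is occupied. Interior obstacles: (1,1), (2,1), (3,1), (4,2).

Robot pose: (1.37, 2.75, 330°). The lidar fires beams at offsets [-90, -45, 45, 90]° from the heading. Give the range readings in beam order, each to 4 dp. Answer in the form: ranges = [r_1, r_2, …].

ranges = [0.7400, 0.7765, 3.7581, 2.5981]

beam 1: φ=-90°, α=240°
  cosα=-0.5000 sinα=-0.8660 | (1,2) | tMaxX 0.7400 tMaxY 0.8660 | tΔX 2.0000 tΔY 1.1547
    t=0.7400 [x] (0,2) — stop
  → r_1 = 0.7400
beam 2: φ=-45°, α=285°
  cosα=0.2588 sinα=-0.9659 | (1,2) | tMaxX 2.4341 tMaxY 0.7765 | tΔX 3.8637 tΔY 1.0353
    t=0.7765 [y] (1,1) — stop
  → r_2 = 0.7765
beam 3: φ=45°, α=15°
  cosα=0.9659 sinα=0.2588 | (1,2) | tMaxX 0.6522 tMaxY 0.9659 | tΔX 1.0353 tΔY 3.8637
    t=0.6522 [x] (2,2)
    t=0.9659 [y] (2,3)
    t=1.6875 [x] (3,3)
    t=2.7228 [x] (4,3)
    t=3.7581 [x] (5,3) — stop
  → r_3 = 3.7581
beam 4: φ=90°, α=60°
  cosα=0.5000 sinα=0.8660 | (1,2) | tMaxX 1.2600 tMaxY 0.2887 | tΔX 2.0000 tΔY 1.1547
    t=0.2887 [y] (1,3)
    t=1.2600 [x] (2,3)
    t=1.4434 [y] (2,4)
    t=2.5981 [y] (2,5) — stop
  → r_4 = 2.5981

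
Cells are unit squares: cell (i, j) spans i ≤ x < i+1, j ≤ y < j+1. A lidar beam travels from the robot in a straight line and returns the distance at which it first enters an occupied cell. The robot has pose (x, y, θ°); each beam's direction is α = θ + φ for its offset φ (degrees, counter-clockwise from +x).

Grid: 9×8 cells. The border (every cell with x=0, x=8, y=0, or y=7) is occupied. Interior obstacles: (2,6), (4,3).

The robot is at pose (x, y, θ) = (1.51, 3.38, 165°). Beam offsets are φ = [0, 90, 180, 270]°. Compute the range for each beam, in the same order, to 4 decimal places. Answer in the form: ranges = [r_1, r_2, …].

beam 1: φ=0°, α=165°
  direction (-0.9659, 0.2588); cell (1,3); t to first gridline: x 0.5280, y 2.3955 (then +1.0353 / +3.8637)
    (0,3) via x @ 0.5280  # hit
  → r_1 = 0.5280
beam 2: φ=90°, α=255°
  direction (-0.2588, -0.9659); cell (1,3); t to first gridline: x 1.9705, y 0.3934 (then +3.8637 / +1.0353)
    (1,2) via y @ 0.3934
    (1,1) via y @ 1.4287
    (0,1) via x @ 1.9705  # hit
  → r_2 = 1.9705
beam 3: φ=180°, α=345°
  direction (0.9659, -0.2588); cell (1,3); t to first gridline: x 0.5073, y 1.4682 (then +1.0353 / +3.8637)
    (2,3) via x @ 0.5073
    (2,2) via y @ 1.4682
    (3,2) via x @ 1.5426
    (4,2) via x @ 2.5778
    (5,2) via x @ 3.6131
    (6,2) via x @ 4.6484
    (6,1) via y @ 5.3319
    (7,1) via x @ 5.6837
    (8,1) via x @ 6.7189  # hit
  → r_3 = 6.7189
beam 4: φ=270°, α=75°
  direction (0.2588, 0.9659); cell (1,3); t to first gridline: x 1.8932, y 0.6419 (then +3.8637 / +1.0353)
    (1,4) via y @ 0.6419
    (1,5) via y @ 1.6771
    (2,5) via x @ 1.8932
    (2,6) via y @ 2.7124  # hit
  → r_4 = 2.7124

ranges = [0.5280, 1.9705, 6.7189, 2.7124]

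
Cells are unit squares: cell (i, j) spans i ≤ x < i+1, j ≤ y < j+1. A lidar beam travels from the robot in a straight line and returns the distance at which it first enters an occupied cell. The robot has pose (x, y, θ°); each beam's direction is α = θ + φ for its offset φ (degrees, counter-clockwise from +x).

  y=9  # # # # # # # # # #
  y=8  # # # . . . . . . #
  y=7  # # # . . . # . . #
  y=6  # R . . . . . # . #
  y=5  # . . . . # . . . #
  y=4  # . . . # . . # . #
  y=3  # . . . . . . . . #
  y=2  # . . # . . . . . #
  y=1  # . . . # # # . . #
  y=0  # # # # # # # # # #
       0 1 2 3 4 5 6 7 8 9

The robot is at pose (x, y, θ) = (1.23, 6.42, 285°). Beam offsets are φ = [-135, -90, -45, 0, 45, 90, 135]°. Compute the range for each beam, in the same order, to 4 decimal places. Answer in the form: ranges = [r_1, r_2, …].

beam 1: φ=-135°, α=150°
  direction (-0.8660, 0.5000); cell (1,6); t to first gridline: x 0.2656, y 1.1600 (then +1.1547 / +2.0000)
    (0,6) via x @ 0.2656  # hit
  → r_1 = 0.2656
beam 2: φ=-90°, α=195°
  direction (-0.9659, -0.2588); cell (1,6); t to first gridline: x 0.2381, y 1.6228 (then +1.0353 / +3.8637)
    (0,6) via x @ 0.2381  # hit
  → r_2 = 0.2381
beam 3: φ=-45°, α=240°
  direction (-0.5000, -0.8660); cell (1,6); t to first gridline: x 0.4600, y 0.4850 (then +2.0000 / +1.1547)
    (0,6) via x @ 0.4600  # hit
  → r_3 = 0.4600
beam 4: φ=0°, α=285°
  direction (0.2588, -0.9659); cell (1,6); t to first gridline: x 2.9751, y 0.4348 (then +3.8637 / +1.0353)
    (1,5) via y @ 0.4348
    (1,4) via y @ 1.4701
    (1,3) via y @ 2.5054
    (2,3) via x @ 2.9751
    (2,2) via y @ 3.5406
    (2,1) via y @ 4.5759
    (2,0) via y @ 5.6112  # hit
  → r_4 = 5.6112
beam 5: φ=45°, α=330°
  direction (0.8660, -0.5000); cell (1,6); t to first gridline: x 0.8891, y 0.8400 (then +1.1547 / +2.0000)
    (1,5) via y @ 0.8400
    (2,5) via x @ 0.8891
    (3,5) via x @ 2.0438
    (3,4) via y @ 2.8400
    (4,4) via x @ 3.1985  # hit
  → r_5 = 3.1985
beam 6: φ=90°, α=15°
  direction (0.9659, 0.2588); cell (1,6); t to first gridline: x 0.7972, y 2.2409 (then +1.0353 / +3.8637)
    (2,6) via x @ 0.7972
    (3,6) via x @ 1.8324
    (3,7) via y @ 2.2409
    (4,7) via x @ 2.8677
    (5,7) via x @ 3.9030
    (6,7) via x @ 4.9383  # hit
  → r_6 = 4.9383
beam 7: φ=135°, α=60°
  direction (0.5000, 0.8660); cell (1,6); t to first gridline: x 1.5400, y 0.6697 (then +2.0000 / +1.1547)
    (1,7) via y @ 0.6697  # hit
  → r_7 = 0.6697

ranges = [0.2656, 0.2381, 0.4600, 5.6112, 3.1985, 4.9383, 0.6697]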